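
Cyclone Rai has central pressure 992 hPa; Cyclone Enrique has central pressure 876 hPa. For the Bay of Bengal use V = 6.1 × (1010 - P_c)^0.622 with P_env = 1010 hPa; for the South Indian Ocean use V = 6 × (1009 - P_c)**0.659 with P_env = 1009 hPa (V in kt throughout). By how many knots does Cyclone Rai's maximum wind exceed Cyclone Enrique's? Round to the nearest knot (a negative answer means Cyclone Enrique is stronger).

-114 kt

Cyclone Rai: ΔP = 18; V ≈ 6.1 × 18^0.622 ≈ 36.82 kt.
Cyclone Enrique: ΔP = 133; V ≈ 6 × 133^0.659 ≈ 150.58 kt.
Difference ≈ 36.82 − 150.58 = -113.76 → -114 kt.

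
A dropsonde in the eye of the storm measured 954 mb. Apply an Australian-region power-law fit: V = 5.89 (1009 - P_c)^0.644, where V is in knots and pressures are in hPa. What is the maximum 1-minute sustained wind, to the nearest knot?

ΔP = 1009 − 954 = 55 mb.
55^0.644 ≈ 13.207.
V ≈ 5.89 × 13.207 ≈ 77.8 kt.

78 kt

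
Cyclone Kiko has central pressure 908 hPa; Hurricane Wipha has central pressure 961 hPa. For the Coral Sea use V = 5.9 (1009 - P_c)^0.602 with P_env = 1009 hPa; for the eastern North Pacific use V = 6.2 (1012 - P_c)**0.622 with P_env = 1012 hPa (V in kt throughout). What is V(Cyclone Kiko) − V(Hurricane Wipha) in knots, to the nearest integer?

Cyclone Kiko: ΔP = 101; V ≈ 5.9 × 101^0.602 ≈ 94.94 kt.
Hurricane Wipha: ΔP = 51; V ≈ 6.2 × 51^0.622 ≈ 71.53 kt.
Difference ≈ 94.94 − 71.53 = 23.41 → 23 kt.

23 kt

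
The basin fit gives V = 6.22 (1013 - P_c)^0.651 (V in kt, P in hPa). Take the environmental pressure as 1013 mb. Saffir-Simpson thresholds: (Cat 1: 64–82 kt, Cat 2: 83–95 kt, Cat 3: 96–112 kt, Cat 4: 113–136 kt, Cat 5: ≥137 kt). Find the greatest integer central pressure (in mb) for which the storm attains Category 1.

977 mb

Category 1 begins at V = 64 kt.
Required ΔP = (64/6.22)^(1/0.651) = 10.289^1.536 ≈ 35.90 mb.
P_c ≤ 1013 − 35.90 = 977.10, so the highest integer P_c is 977 mb.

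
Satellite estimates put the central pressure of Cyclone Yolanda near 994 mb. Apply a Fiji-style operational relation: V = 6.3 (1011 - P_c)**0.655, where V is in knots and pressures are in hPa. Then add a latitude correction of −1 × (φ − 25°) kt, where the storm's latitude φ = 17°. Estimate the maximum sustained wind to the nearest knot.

ΔP = 1011 − 994 = 17 mb.
17^0.655 ≈ 6.397.
V ≈ 6.3 × 6.397 ≈ 40.3 kt.
Latitude correction: −1 × (17 − 25) = 8 kt.
Corrected V ≈ 48.3 kt → 48 kt.

48 kt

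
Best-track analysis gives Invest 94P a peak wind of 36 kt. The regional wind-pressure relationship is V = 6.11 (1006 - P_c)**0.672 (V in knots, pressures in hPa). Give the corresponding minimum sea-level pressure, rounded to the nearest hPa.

992 hPa

ΔP = (V / 6.11)^(1/0.672) = (36/6.11)^1.488.
36/6.11 = 5.892; 5.892^1.488 ≈ 14.00 hPa.
P_c = 1006 − 14.00 = 992.00 ≈ 992 hPa.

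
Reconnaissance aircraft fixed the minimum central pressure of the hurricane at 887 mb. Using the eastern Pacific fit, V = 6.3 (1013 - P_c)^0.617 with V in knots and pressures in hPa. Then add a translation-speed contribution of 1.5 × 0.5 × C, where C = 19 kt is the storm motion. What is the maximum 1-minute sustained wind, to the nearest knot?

ΔP = 1013 − 887 = 126 mb.
126^0.617 ≈ 19.766.
V ≈ 6.3 × 19.766 ≈ 124.5 kt.
Translation term: 1.5 × 0.5 × 19 = 14.25 kt.
Corrected V ≈ 138.75 kt → 139 kt.

139 kt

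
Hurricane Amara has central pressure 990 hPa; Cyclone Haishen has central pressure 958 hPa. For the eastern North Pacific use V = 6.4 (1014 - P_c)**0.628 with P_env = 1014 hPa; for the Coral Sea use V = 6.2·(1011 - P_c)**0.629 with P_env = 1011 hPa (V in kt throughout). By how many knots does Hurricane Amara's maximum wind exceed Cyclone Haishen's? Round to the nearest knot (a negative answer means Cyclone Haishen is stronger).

-28 kt

Hurricane Amara: ΔP = 24; V ≈ 6.4 × 24^0.628 ≈ 47.09 kt.
Cyclone Haishen: ΔP = 53; V ≈ 6.2 × 53^0.629 ≈ 75.33 kt.
Difference ≈ 47.09 − 75.33 = -28.24 → -28 kt.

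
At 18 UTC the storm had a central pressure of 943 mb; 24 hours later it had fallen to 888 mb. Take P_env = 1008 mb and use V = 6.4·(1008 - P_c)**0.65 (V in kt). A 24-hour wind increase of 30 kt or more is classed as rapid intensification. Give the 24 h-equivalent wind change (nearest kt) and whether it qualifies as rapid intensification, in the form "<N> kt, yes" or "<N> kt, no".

47 kt, yes

V₁: ΔP = 65, V ≈ 6.4 × 65^0.65 ≈ 96.51 kt.
V₂: ΔP = 120, V ≈ 6.4 × 120^0.65 ≈ 143.76 kt.
ΔV over 24 h = 47.25 kt → 24 h equivalent = 47.25 × 24/24 ≈ 47.25 kt.
47 kt ≥ 30 kt ⇒ rapid intensification.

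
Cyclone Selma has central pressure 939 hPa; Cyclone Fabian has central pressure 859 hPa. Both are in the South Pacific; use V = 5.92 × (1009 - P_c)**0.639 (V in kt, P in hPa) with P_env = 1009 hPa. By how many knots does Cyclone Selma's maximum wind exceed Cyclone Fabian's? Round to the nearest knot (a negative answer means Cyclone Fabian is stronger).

-56 kt

Cyclone Selma: ΔP = 70; V ≈ 5.92 × 70^0.639 ≈ 89.40 kt.
Cyclone Fabian: ΔP = 150; V ≈ 5.92 × 150^0.639 ≈ 145.49 kt.
Difference ≈ 89.40 − 145.49 = -56.09 → -56 kt.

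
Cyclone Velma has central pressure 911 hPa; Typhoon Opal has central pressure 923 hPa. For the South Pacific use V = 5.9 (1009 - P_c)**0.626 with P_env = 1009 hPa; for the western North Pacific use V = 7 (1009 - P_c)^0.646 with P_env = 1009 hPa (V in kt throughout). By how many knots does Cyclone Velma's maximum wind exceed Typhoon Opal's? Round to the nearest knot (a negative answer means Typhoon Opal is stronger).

-20 kt

Cyclone Velma: ΔP = 98; V ≈ 5.9 × 98^0.626 ≈ 104.08 kt.
Typhoon Opal: ΔP = 86; V ≈ 7 × 86^0.646 ≈ 124.39 kt.
Difference ≈ 104.08 − 124.39 = -20.31 → -20 kt.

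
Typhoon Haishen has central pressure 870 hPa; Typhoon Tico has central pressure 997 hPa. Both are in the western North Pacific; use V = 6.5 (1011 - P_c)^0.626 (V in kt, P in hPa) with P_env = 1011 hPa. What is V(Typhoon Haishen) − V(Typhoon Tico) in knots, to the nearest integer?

Typhoon Haishen: ΔP = 141; V ≈ 6.5 × 141^0.626 ≈ 143.99 kt.
Typhoon Tico: ΔP = 14; V ≈ 6.5 × 14^0.626 ≈ 33.91 kt.
Difference ≈ 143.99 − 33.91 = 110.08 → 110 kt.

110 kt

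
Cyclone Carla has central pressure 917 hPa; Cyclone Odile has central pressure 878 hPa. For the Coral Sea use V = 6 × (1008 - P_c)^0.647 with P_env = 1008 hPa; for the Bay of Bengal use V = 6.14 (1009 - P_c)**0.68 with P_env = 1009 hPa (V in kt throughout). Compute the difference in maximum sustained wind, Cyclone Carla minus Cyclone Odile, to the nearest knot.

-58 kt

Cyclone Carla: ΔP = 91; V ≈ 6 × 91^0.647 ≈ 111.08 kt.
Cyclone Odile: ΔP = 131; V ≈ 6.14 × 131^0.68 ≈ 169.01 kt.
Difference ≈ 111.08 − 169.01 = -57.93 → -58 kt.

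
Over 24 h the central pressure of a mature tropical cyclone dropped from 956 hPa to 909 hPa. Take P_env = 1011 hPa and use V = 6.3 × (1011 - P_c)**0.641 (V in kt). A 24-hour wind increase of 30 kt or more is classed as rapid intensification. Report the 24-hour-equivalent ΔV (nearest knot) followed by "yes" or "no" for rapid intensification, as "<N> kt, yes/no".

40 kt, yes

V₁: ΔP = 55, V ≈ 6.3 × 55^0.641 ≈ 82.21 kt.
V₂: ΔP = 102, V ≈ 6.3 × 102^0.641 ≈ 122.14 kt.
ΔV over 24 h = 39.93 kt → 24 h equivalent = 39.93 × 24/24 ≈ 39.93 kt.
40 kt ≥ 30 kt ⇒ rapid intensification.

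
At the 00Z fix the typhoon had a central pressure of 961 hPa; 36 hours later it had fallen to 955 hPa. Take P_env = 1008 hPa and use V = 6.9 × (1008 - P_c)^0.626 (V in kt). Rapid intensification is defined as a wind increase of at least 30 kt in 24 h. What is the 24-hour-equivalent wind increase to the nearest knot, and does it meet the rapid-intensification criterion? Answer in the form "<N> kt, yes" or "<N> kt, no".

V₁: ΔP = 47, V ≈ 6.9 × 47^0.626 ≈ 76.84 kt.
V₂: ΔP = 53, V ≈ 6.9 × 53^0.626 ≈ 82.84 kt.
ΔV over 36 h = 6.00 kt → 24 h equivalent = 6.00 × 24/36 ≈ 4.00 kt.
4 kt < 30 kt ⇒ not rapid intensification.

4 kt, no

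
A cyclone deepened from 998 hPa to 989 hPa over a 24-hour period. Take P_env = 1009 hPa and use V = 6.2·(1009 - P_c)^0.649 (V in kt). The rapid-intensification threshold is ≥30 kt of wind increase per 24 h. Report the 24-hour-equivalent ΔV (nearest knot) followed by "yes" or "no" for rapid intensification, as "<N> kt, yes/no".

V₁: ΔP = 11, V ≈ 6.2 × 11^0.649 ≈ 29.39 kt.
V₂: ΔP = 20, V ≈ 6.2 × 20^0.649 ≈ 43.33 kt.
ΔV over 24 h = 13.94 kt → 24 h equivalent = 13.94 × 24/24 ≈ 13.94 kt.
14 kt < 30 kt ⇒ not rapid intensification.

14 kt, no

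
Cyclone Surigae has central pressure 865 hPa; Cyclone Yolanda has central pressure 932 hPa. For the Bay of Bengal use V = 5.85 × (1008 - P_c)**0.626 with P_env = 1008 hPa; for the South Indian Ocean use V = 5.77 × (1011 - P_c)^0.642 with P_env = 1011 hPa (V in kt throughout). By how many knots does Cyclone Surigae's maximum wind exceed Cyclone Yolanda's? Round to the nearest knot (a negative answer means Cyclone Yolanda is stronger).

35 kt

Cyclone Surigae: ΔP = 143; V ≈ 5.85 × 143^0.626 ≈ 130.74 kt.
Cyclone Yolanda: ΔP = 79; V ≈ 5.77 × 79^0.642 ≈ 95.38 kt.
Difference ≈ 130.74 − 95.38 = 35.36 → 35 kt.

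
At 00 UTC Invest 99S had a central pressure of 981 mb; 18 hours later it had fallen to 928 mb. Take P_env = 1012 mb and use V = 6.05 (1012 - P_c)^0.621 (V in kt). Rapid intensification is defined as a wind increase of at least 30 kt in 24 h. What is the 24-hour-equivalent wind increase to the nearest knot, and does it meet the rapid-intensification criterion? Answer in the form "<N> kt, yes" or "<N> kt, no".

58 kt, yes

V₁: ΔP = 31, V ≈ 6.05 × 31^0.621 ≈ 51.04 kt.
V₂: ΔP = 84, V ≈ 6.05 × 84^0.621 ≈ 94.78 kt.
ΔV over 18 h = 43.74 kt → 24 h equivalent = 43.74 × 24/18 ≈ 58.32 kt.
58 kt ≥ 30 kt ⇒ rapid intensification.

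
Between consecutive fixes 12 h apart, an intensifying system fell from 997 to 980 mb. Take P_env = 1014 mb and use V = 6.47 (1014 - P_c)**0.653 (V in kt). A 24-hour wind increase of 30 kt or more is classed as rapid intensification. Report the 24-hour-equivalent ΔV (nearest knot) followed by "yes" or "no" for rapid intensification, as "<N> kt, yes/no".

V₁: ΔP = 17, V ≈ 6.47 × 17^0.653 ≈ 41.15 kt.
V₂: ΔP = 34, V ≈ 6.47 × 34^0.653 ≈ 64.71 kt.
ΔV over 12 h = 23.56 kt → 24 h equivalent = 23.56 × 24/12 ≈ 47.12 kt.
47 kt ≥ 30 kt ⇒ rapid intensification.

47 kt, yes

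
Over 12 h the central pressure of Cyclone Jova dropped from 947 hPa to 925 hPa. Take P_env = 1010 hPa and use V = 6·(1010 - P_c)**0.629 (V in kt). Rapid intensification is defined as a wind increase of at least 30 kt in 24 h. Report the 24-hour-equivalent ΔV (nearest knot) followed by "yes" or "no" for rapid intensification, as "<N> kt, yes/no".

V₁: ΔP = 63, V ≈ 6 × 63^0.629 ≈ 81.27 kt.
V₂: ΔP = 85, V ≈ 6 × 85^0.629 ≈ 98.12 kt.
ΔV over 12 h = 16.85 kt → 24 h equivalent = 16.85 × 24/12 ≈ 33.70 kt.
34 kt ≥ 30 kt ⇒ rapid intensification.

34 kt, yes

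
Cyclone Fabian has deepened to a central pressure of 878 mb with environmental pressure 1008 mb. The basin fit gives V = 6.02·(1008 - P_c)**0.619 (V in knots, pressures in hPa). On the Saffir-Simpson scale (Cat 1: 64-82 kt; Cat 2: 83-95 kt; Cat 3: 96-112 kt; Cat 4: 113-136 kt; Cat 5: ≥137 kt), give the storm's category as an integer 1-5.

4

ΔP = 1008 − 878 = 130 mb.
V ≈ 6.02 × 130^0.619 = 6.02 × 20.35 ≈ 122 kt.
122 kt falls in the Category 4 band.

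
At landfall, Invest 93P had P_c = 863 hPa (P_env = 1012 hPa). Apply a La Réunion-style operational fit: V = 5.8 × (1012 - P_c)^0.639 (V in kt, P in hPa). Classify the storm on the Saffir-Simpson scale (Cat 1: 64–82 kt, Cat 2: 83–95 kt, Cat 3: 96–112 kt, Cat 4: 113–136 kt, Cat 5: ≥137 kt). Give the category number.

ΔP = 1012 − 863 = 149 hPa.
V ≈ 5.8 × 149^0.639 = 5.8 × 24.47 ≈ 142 kt.
142 kt falls in the Category 5 band.

5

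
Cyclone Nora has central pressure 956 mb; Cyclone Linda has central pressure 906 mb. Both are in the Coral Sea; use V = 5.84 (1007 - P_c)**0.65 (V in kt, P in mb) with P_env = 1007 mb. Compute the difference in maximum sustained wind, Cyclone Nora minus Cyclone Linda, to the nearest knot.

-42 kt

Cyclone Nora: ΔP = 51; V ≈ 5.84 × 51^0.65 ≈ 75.22 kt.
Cyclone Linda: ΔP = 101; V ≈ 5.84 × 101^0.65 ≈ 117.28 kt.
Difference ≈ 75.22 − 117.28 = -42.06 → -42 kt.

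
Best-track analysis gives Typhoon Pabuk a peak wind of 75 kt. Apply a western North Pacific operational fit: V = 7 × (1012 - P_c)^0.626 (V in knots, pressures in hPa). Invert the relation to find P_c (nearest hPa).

968 hPa

ΔP = (V / 7)^(1/0.626) = (75/7)^1.597.
75/7 = 10.714; 10.714^1.597 ≈ 44.19 hPa.
P_c = 1012 − 44.19 = 967.81 ≈ 968 hPa.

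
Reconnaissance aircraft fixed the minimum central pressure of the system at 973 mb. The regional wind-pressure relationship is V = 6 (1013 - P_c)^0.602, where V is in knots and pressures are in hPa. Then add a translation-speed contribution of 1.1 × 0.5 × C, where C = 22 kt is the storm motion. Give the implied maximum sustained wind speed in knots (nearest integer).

ΔP = 1013 − 973 = 40 mb.
40^0.602 ≈ 9.214.
V ≈ 6 × 9.214 ≈ 55.3 kt.
Translation term: 1.1 × 0.5 × 22 = 12.1 kt.
Corrected V ≈ 67.4 kt → 67 kt.

67 kt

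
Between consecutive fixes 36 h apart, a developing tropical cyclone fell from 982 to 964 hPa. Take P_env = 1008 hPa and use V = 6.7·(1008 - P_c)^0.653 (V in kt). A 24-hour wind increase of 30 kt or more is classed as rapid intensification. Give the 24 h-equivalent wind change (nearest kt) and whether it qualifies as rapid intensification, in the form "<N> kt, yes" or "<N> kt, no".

15 kt, no

V₁: ΔP = 26, V ≈ 6.7 × 26^0.653 ≈ 56.24 kt.
V₂: ΔP = 44, V ≈ 6.7 × 44^0.653 ≈ 79.30 kt.
ΔV over 36 h = 23.06 kt → 24 h equivalent = 23.06 × 24/36 ≈ 15.37 kt.
15 kt < 30 kt ⇒ not rapid intensification.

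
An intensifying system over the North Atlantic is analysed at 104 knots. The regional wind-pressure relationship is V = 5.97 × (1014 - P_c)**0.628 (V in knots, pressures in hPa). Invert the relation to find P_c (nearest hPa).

919 hPa

ΔP = (V / 5.97)^(1/0.628) = (104/5.97)^1.592.
104/5.97 = 17.420; 17.420^1.592 ≈ 94.67 hPa.
P_c = 1014 − 94.67 = 919.33 ≈ 919 hPa.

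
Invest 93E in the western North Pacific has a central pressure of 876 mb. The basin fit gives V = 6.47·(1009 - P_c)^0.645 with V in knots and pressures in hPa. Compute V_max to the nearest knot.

ΔP = 1009 − 876 = 133 mb.
133^0.645 ≈ 23.436.
V ≈ 6.47 × 23.436 ≈ 151.6 kt.

152 kt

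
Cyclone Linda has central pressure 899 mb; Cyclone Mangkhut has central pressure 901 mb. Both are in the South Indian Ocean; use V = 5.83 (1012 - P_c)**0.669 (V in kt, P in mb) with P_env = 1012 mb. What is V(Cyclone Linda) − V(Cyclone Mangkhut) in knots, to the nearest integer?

2 kt

Cyclone Linda: ΔP = 113; V ≈ 5.83 × 113^0.669 ≈ 137.78 kt.
Cyclone Mangkhut: ΔP = 111; V ≈ 5.83 × 111^0.669 ≈ 136.14 kt.
Difference ≈ 137.78 − 136.14 = 1.64 → 2 kt.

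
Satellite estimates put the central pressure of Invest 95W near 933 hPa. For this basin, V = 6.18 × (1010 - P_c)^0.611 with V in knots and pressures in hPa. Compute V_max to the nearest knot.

ΔP = 1010 − 933 = 77 hPa.
77^0.611 ≈ 14.212.
V ≈ 6.18 × 14.212 ≈ 87.8 kt.

88 kt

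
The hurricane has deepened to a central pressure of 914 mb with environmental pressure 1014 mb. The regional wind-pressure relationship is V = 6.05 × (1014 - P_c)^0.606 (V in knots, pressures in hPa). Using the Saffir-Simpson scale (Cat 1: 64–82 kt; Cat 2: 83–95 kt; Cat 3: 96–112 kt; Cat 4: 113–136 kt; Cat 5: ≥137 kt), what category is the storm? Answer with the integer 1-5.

ΔP = 1014 − 914 = 100 mb.
V ≈ 6.05 × 100^0.606 = 6.05 × 16.29 ≈ 99 kt.
99 kt falls in the Category 3 band.

3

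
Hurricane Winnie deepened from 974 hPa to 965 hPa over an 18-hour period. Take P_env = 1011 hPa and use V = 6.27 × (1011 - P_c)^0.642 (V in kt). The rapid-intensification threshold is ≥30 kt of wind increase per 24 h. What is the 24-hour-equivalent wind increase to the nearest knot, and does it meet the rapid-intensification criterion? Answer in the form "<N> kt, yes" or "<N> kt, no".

V₁: ΔP = 37, V ≈ 6.27 × 37^0.642 ≈ 63.69 kt.
V₂: ΔP = 46, V ≈ 6.27 × 46^0.642 ≈ 73.24 kt.
ΔV over 18 h = 9.55 kt → 24 h equivalent = 9.55 × 24/18 ≈ 12.73 kt.
13 kt < 30 kt ⇒ not rapid intensification.

13 kt, no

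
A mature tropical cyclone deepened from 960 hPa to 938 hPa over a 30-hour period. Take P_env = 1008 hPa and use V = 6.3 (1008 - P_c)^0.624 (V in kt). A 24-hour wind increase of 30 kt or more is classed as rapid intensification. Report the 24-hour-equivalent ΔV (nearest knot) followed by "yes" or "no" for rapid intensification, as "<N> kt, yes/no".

15 kt, no

V₁: ΔP = 48, V ≈ 6.3 × 48^0.624 ≈ 70.54 kt.
V₂: ΔP = 70, V ≈ 6.3 × 70^0.624 ≈ 89.27 kt.
ΔV over 30 h = 18.73 kt → 24 h equivalent = 18.73 × 24/30 ≈ 14.98 kt.
15 kt < 30 kt ⇒ not rapid intensification.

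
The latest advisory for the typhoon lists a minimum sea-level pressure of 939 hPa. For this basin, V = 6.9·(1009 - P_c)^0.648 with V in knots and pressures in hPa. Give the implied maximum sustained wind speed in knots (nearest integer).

ΔP = 1009 − 939 = 70 hPa.
70^0.648 ≈ 15.690.
V ≈ 6.9 × 15.690 ≈ 108.3 kt.

108 kt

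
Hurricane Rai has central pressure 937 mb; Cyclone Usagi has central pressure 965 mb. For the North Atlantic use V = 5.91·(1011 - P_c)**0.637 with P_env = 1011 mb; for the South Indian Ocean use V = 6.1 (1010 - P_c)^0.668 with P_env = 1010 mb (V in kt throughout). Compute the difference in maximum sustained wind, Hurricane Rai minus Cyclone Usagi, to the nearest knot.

14 kt

Hurricane Rai: ΔP = 74; V ≈ 5.91 × 74^0.637 ≈ 91.68 kt.
Cyclone Usagi: ΔP = 45; V ≈ 6.1 × 45^0.668 ≈ 77.57 kt.
Difference ≈ 91.68 − 77.57 = 14.11 → 14 kt.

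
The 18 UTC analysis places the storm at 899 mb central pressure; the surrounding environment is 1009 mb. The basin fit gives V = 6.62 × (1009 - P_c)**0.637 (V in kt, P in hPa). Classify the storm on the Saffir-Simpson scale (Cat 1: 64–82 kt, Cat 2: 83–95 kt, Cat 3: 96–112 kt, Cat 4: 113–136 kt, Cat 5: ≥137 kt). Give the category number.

ΔP = 1009 − 899 = 110 mb.
V ≈ 6.62 × 110^0.637 = 6.62 × 19.97 ≈ 132 kt.
132 kt falls in the Category 4 band.

4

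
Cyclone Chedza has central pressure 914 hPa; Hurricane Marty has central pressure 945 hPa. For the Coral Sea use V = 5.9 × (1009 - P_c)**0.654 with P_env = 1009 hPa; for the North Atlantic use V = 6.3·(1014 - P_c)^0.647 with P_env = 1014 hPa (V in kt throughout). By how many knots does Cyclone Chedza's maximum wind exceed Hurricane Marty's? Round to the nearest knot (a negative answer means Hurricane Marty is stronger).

Cyclone Chedza: ΔP = 95; V ≈ 5.9 × 95^0.654 ≈ 115.95 kt.
Hurricane Marty: ΔP = 69; V ≈ 6.3 × 69^0.647 ≈ 97.52 kt.
Difference ≈ 115.95 − 97.52 = 18.43 → 18 kt.

18 kt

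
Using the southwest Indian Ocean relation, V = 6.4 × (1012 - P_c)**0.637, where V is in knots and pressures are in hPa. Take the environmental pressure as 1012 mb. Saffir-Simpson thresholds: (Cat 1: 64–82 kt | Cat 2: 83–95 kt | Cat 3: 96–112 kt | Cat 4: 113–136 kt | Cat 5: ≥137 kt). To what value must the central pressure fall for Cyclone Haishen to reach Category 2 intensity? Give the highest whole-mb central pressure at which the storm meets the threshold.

Category 2 begins at V = 83 kt.
Required ΔP = (83/6.4)^(1/0.637) = 12.969^1.570 ≈ 55.86 mb.
P_c ≤ 1012 − 55.86 = 956.14, so the highest integer P_c is 956 mb.

956 mb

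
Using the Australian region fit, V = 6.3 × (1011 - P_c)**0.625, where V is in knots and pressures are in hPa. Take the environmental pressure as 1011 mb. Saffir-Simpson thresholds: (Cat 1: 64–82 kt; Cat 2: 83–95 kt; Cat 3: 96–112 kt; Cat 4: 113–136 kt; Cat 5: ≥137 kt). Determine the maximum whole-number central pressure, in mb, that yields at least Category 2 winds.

949 mb

Category 2 begins at V = 83 kt.
Required ΔP = (83/6.3)^(1/0.625) = 13.175^1.600 ≈ 61.88 mb.
P_c ≤ 1011 − 61.88 = 949.12, so the highest integer P_c is 949 mb.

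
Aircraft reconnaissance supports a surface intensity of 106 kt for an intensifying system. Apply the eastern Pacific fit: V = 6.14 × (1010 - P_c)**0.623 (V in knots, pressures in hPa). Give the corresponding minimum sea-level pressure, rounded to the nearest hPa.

913 hPa

ΔP = (V / 6.14)^(1/0.623) = (106/6.14)^1.605.
106/6.14 = 17.264; 17.264^1.605 ≈ 96.78 hPa.
P_c = 1010 − 96.78 = 913.22 ≈ 913 hPa.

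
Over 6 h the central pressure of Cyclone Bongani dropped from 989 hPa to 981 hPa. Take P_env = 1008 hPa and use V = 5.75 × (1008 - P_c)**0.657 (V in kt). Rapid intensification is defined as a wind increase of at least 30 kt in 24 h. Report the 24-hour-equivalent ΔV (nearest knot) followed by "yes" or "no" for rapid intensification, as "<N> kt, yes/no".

V₁: ΔP = 19, V ≈ 5.75 × 19^0.657 ≈ 39.79 kt.
V₂: ΔP = 27, V ≈ 5.75 × 27^0.657 ≈ 50.13 kt.
ΔV over 6 h = 10.34 kt → 24 h equivalent = 10.34 × 24/6 ≈ 41.36 kt.
41 kt ≥ 30 kt ⇒ rapid intensification.

41 kt, yes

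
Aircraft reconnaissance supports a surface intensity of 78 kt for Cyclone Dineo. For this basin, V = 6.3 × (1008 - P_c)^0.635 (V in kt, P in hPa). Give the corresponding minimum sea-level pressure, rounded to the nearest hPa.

ΔP = (V / 6.3)^(1/0.635) = (78/6.3)^1.575.
78/6.3 = 12.381; 12.381^1.575 ≈ 52.59 hPa.
P_c = 1008 − 52.59 = 955.41 ≈ 955 hPa.

955 hPa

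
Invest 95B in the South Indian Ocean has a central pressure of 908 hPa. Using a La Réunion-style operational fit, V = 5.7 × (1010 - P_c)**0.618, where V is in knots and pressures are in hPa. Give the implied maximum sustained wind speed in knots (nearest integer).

99 kt

ΔP = 1010 − 908 = 102 hPa.
102^0.618 ≈ 17.431.
V ≈ 5.7 × 17.431 ≈ 99.4 kt.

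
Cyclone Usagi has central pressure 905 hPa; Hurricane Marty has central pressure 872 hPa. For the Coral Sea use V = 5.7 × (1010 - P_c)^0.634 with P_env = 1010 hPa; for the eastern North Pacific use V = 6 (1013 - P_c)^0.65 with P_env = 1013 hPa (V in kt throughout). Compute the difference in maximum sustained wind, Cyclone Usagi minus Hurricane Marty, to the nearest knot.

Cyclone Usagi: ΔP = 105; V ≈ 5.7 × 105^0.634 ≈ 108.97 kt.
Hurricane Marty: ΔP = 141; V ≈ 6 × 141^0.65 ≈ 149.67 kt.
Difference ≈ 108.97 − 149.67 = -40.70 → -41 kt.

-41 kt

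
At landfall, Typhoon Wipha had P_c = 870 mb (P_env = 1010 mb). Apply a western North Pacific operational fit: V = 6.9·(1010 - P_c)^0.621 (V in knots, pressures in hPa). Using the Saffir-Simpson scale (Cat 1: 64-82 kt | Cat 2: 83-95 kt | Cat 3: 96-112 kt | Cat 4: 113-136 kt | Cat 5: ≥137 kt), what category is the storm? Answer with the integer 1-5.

ΔP = 1010 − 870 = 140 mb.
V ≈ 6.9 × 140^0.621 = 6.9 × 21.52 ≈ 148 kt.
148 kt falls in the Category 5 band.

5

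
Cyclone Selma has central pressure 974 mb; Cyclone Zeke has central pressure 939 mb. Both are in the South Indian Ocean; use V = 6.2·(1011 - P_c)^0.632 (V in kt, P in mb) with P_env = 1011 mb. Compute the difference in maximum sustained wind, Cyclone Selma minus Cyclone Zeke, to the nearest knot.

-32 kt

Cyclone Selma: ΔP = 37; V ≈ 6.2 × 37^0.632 ≈ 60.74 kt.
Cyclone Zeke: ΔP = 72; V ≈ 6.2 × 72^0.632 ≈ 92.52 kt.
Difference ≈ 60.74 − 92.52 = -31.78 → -32 kt.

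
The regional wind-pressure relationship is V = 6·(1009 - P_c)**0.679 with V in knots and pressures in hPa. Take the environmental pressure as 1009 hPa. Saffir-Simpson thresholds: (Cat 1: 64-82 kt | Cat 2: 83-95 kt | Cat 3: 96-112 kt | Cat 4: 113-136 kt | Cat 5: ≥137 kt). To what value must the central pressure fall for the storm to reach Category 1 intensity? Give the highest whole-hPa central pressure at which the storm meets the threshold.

976 hPa

Category 1 begins at V = 64 kt.
Required ΔP = (64/6)^(1/0.679) = 10.667^1.473 ≈ 32.66 hPa.
P_c ≤ 1009 − 32.66 = 976.34, so the highest integer P_c is 976 hPa.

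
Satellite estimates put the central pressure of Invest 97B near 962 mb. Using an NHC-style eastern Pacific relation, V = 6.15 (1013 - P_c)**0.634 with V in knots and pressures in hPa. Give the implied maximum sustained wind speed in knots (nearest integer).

74 kt

ΔP = 1013 − 962 = 51 mb.
51^0.634 ≈ 12.095.
V ≈ 6.15 × 12.095 ≈ 74.4 kt.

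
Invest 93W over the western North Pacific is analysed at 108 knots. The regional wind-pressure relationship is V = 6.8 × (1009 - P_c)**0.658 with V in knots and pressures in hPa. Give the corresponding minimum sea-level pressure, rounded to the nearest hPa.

ΔP = (V / 6.8)^(1/0.658) = (108/6.8)^1.520.
108/6.8 = 15.882; 15.882^1.520 ≈ 66.85 hPa.
P_c = 1009 − 66.85 = 942.15 ≈ 942 hPa.

942 hPa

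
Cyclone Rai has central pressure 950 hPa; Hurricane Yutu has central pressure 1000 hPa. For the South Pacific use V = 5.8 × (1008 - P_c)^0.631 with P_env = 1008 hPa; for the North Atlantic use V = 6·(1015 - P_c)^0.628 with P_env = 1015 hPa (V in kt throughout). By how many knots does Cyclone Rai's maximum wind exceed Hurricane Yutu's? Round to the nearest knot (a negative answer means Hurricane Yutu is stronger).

42 kt

Cyclone Rai: ΔP = 58; V ≈ 5.8 × 58^0.631 ≈ 75.19 kt.
Hurricane Yutu: ΔP = 15; V ≈ 6 × 15^0.628 ≈ 32.87 kt.
Difference ≈ 75.19 − 32.87 = 42.32 → 42 kt.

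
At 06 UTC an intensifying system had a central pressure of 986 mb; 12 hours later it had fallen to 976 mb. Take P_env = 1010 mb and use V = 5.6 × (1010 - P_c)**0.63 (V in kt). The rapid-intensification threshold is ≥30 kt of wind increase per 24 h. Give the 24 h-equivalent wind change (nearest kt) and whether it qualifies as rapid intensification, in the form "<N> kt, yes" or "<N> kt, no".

20 kt, no

V₁: ΔP = 24, V ≈ 5.6 × 24^0.63 ≈ 41.47 kt.
V₂: ΔP = 34, V ≈ 5.6 × 34^0.63 ≈ 51.64 kt.
ΔV over 12 h = 10.17 kt → 24 h equivalent = 10.17 × 24/12 ≈ 20.34 kt.
20 kt < 30 kt ⇒ not rapid intensification.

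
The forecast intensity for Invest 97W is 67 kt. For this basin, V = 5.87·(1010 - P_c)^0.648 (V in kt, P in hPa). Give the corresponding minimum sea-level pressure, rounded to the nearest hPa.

967 hPa

ΔP = (V / 5.87)^(1/0.648) = (67/5.87)^1.543.
67/5.87 = 11.414; 11.414^1.543 ≈ 42.84 hPa.
P_c = 1010 − 42.84 = 967.16 ≈ 967 hPa.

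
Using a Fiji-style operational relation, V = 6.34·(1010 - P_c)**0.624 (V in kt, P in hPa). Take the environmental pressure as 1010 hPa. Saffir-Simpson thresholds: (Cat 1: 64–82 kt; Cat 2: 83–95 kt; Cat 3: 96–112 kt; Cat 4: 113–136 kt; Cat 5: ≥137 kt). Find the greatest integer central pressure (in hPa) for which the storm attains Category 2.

948 hPa

Category 2 begins at V = 83 kt.
Required ΔP = (83/6.34)^(1/0.624) = 13.091^1.603 ≈ 61.67 hPa.
P_c ≤ 1010 − 61.67 = 948.33, so the highest integer P_c is 948 hPa.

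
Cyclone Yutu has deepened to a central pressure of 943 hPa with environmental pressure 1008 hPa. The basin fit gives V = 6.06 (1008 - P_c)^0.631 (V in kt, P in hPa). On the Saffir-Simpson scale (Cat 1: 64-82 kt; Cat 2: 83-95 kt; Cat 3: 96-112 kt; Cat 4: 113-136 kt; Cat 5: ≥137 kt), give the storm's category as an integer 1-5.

2

ΔP = 1008 − 943 = 65 hPa.
V ≈ 6.06 × 65^0.631 = 6.06 × 13.93 ≈ 84 kt.
84 kt falls in the Category 2 band.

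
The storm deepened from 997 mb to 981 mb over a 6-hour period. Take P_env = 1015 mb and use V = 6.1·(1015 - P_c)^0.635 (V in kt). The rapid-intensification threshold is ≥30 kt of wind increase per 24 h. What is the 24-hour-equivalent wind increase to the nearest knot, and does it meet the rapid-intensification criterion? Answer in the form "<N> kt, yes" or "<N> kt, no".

76 kt, yes

V₁: ΔP = 18, V ≈ 6.1 × 18^0.635 ≈ 38.23 kt.
V₂: ΔP = 34, V ≈ 6.1 × 34^0.635 ≈ 57.26 kt.
ΔV over 6 h = 19.03 kt → 24 h equivalent = 19.03 × 24/6 ≈ 76.12 kt.
76 kt ≥ 30 kt ⇒ rapid intensification.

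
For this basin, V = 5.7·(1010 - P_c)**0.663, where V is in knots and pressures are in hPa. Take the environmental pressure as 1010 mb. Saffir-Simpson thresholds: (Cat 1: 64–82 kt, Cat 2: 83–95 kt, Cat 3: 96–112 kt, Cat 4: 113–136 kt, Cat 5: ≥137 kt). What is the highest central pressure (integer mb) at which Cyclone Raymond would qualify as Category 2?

Category 2 begins at V = 83 kt.
Required ΔP = (83/5.7)^(1/0.663) = 14.561^1.508 ≈ 56.81 mb.
P_c ≤ 1010 − 56.81 = 953.19, so the highest integer P_c is 953 mb.

953 mb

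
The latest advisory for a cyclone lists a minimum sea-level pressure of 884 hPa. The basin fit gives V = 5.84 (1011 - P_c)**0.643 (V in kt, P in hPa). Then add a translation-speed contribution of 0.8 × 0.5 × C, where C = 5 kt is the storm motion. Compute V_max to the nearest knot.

134 kt

ΔP = 1011 − 884 = 127 hPa.
127^0.643 ≈ 22.529.
V ≈ 5.84 × 22.529 ≈ 131.6 kt.
Translation term: 0.8 × 0.5 × 5 = 2 kt.
Corrected V ≈ 133.6 kt → 134 kt.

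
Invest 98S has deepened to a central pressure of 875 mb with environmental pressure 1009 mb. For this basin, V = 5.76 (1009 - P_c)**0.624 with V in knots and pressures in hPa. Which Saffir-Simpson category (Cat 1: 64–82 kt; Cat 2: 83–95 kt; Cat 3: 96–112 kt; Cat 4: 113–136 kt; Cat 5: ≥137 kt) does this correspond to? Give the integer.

4

ΔP = 1009 − 875 = 134 mb.
V ≈ 5.76 × 134^0.624 = 5.76 × 21.25 ≈ 122 kt.
122 kt falls in the Category 4 band.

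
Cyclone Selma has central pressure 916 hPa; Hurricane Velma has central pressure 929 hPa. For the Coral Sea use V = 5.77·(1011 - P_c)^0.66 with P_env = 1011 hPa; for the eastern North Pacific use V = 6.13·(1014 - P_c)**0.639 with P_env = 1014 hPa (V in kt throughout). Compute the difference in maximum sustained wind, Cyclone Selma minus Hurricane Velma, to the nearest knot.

Cyclone Selma: ΔP = 95; V ≈ 5.77 × 95^0.66 ≈ 116.54 kt.
Hurricane Velma: ΔP = 85; V ≈ 6.13 × 85^0.639 ≈ 104.80 kt.
Difference ≈ 116.54 − 104.80 = 11.74 → 12 kt.

12 kt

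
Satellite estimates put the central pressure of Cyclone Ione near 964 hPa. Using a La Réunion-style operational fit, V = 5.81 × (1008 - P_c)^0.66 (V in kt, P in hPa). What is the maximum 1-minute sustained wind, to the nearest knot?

ΔP = 1008 − 964 = 44 hPa.
44^0.66 ≈ 12.153.
V ≈ 5.81 × 12.153 ≈ 70.6 kt.

71 kt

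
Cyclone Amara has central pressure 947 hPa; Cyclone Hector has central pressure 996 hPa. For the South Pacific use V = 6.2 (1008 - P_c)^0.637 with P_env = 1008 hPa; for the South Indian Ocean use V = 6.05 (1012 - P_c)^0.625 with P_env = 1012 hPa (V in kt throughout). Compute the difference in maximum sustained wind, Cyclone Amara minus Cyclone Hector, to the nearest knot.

Cyclone Amara: ΔP = 61; V ≈ 6.2 × 61^0.637 ≈ 85.04 kt.
Cyclone Hector: ΔP = 16; V ≈ 6.05 × 16^0.625 ≈ 34.22 kt.
Difference ≈ 85.04 − 34.22 = 50.82 → 51 kt.

51 kt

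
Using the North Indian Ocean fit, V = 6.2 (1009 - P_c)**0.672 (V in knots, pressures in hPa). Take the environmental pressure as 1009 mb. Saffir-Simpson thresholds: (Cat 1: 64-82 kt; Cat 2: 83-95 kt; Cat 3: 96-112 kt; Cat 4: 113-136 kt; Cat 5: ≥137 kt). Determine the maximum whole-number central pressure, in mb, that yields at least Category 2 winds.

Category 2 begins at V = 83 kt.
Required ΔP = (83/6.2)^(1/0.672) = 13.387^1.488 ≈ 47.49 mb.
P_c ≤ 1009 − 47.49 = 961.51, so the highest integer P_c is 961 mb.

961 mb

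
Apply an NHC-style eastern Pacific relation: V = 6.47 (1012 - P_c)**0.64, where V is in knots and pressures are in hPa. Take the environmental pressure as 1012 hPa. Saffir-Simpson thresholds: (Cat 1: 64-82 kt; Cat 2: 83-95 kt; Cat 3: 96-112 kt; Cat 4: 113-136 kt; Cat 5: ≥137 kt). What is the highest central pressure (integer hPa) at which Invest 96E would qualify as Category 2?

Category 2 begins at V = 83 kt.
Required ΔP = (83/6.47)^(1/0.64) = 12.828^1.562 ≈ 53.89 hPa.
P_c ≤ 1012 − 53.89 = 958.11, so the highest integer P_c is 958 hPa.

958 hPa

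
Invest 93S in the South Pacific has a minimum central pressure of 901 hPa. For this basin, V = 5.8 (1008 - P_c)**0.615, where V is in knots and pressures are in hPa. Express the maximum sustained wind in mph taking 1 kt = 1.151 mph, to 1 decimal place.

118.2 mph

ΔP = 1008 − 901 = 107 hPa.
V ≈ 5.8 × 107^0.615 = 5.8 × 17.704 ≈ 102.683 kt.
102.683 × 1.151 ≈ 118.19 mph → 118.2 mph.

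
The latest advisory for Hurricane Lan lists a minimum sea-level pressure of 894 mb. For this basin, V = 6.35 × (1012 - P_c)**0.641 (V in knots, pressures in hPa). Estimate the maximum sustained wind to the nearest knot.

ΔP = 1012 − 894 = 118 mb.
118^0.641 ≈ 21.285.
V ≈ 6.35 × 21.285 ≈ 135.2 kt.

135 kt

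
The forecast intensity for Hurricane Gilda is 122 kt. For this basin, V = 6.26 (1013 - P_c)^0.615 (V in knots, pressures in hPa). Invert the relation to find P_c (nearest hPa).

888 hPa

ΔP = (V / 6.26)^(1/0.615) = (122/6.26)^1.626.
122/6.26 = 19.489; 19.489^1.626 ≈ 125.09 hPa.
P_c = 1013 − 125.09 = 887.91 ≈ 888 hPa.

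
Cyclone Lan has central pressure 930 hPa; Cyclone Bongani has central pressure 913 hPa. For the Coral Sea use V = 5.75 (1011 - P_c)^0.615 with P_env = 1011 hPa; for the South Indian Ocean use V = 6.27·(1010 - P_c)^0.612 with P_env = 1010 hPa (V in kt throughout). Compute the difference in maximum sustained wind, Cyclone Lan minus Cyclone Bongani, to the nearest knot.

-17 kt

Cyclone Lan: ΔP = 81; V ≈ 5.75 × 81^0.615 ≈ 85.78 kt.
Cyclone Bongani: ΔP = 97; V ≈ 6.27 × 97^0.612 ≈ 103.08 kt.
Difference ≈ 85.78 − 103.08 = -17.30 → -17 kt.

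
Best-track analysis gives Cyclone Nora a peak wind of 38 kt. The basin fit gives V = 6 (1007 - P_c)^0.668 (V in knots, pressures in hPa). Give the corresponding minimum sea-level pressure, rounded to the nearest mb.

ΔP = (V / 6)^(1/0.668) = (38/6)^1.497.
38/6 = 6.333; 6.333^1.497 ≈ 15.85 mb.
P_c = 1007 − 15.85 = 991.15 ≈ 991 mb.

991 mb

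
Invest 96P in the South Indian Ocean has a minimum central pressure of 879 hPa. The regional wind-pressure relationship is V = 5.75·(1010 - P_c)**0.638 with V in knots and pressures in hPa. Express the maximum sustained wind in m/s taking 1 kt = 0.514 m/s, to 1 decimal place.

66.3 m/s

ΔP = 1010 − 879 = 131 hPa.
V ≈ 5.75 × 131^0.638 = 5.75 × 22.429 ≈ 128.969 kt.
128.969 × 0.514 ≈ 66.29 m/s → 66.3 m/s.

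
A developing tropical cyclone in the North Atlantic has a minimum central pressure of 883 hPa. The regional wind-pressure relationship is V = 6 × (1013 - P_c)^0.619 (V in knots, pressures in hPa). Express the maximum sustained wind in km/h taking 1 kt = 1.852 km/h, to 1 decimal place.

ΔP = 1013 − 883 = 130 hPa.
V ≈ 6 × 130^0.619 = 6 × 20.348 ≈ 122.091 kt.
122.091 × 1.852 ≈ 226.11 km/h → 226.1 km/h.

226.1 km/h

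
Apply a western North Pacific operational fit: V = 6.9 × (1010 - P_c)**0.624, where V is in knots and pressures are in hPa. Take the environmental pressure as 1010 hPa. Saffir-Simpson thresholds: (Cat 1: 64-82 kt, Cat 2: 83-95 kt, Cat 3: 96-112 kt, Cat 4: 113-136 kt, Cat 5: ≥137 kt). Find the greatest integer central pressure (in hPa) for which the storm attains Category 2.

956 hPa

Category 2 begins at V = 83 kt.
Required ΔP = (83/6.9)^(1/0.624) = 12.029^1.603 ≈ 53.84 hPa.
P_c ≤ 1010 − 53.84 = 956.16, so the highest integer P_c is 956 hPa.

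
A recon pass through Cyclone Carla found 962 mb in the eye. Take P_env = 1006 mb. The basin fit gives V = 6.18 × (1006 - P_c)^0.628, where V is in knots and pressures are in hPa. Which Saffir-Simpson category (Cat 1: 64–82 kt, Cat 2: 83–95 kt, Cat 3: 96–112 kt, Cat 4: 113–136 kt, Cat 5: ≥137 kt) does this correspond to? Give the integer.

ΔP = 1006 − 962 = 44 mb.
V ≈ 6.18 × 44^0.628 = 6.18 × 10.77 ≈ 67 kt.
67 kt falls in the Category 1 band.

1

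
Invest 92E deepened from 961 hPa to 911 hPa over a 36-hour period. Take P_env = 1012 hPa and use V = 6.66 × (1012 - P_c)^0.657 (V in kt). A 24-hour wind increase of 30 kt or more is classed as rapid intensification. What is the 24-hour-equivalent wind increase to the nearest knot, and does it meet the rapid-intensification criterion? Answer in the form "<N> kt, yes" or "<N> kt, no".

V₁: ΔP = 51, V ≈ 6.66 × 51^0.657 ≈ 88.18 kt.
V₂: ΔP = 101, V ≈ 6.66 × 101^0.657 ≈ 138.14 kt.
ΔV over 36 h = 49.96 kt → 24 h equivalent = 49.96 × 24/36 ≈ 33.31 kt.
33 kt ≥ 30 kt ⇒ rapid intensification.

33 kt, yes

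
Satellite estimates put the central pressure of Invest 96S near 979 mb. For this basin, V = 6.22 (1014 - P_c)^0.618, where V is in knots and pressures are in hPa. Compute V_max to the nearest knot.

56 kt

ΔP = 1014 − 979 = 35 mb.
35^0.618 ≈ 9.000.
V ≈ 6.22 × 9.000 ≈ 56.0 kt.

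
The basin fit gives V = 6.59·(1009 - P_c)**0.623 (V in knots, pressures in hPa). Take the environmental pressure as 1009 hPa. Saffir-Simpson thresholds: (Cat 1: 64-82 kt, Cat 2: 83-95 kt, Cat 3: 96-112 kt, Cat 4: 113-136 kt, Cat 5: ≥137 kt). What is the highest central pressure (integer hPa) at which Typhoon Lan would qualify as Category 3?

935 hPa

Category 3 begins at V = 96 kt.
Required ΔP = (96/6.59)^(1/0.623) = 14.568^1.605 ≈ 73.69 hPa.
P_c ≤ 1009 − 73.69 = 935.31, so the highest integer P_c is 935 hPa.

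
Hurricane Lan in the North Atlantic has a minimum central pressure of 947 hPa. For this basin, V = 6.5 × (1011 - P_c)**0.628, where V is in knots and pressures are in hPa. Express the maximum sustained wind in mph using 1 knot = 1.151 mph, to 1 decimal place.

ΔP = 1011 − 947 = 64 hPa.
V ≈ 6.5 × 64^0.628 = 6.5 × 13.623 ≈ 88.551 kt.
88.551 × 1.151 ≈ 101.92 mph → 101.9 mph.

101.9 mph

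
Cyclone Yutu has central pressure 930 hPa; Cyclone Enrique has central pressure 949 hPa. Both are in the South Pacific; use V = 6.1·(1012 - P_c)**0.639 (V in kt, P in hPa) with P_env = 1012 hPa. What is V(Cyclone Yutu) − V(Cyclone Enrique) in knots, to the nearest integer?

Cyclone Yutu: ΔP = 82; V ≈ 6.1 × 82^0.639 ≈ 101.92 kt.
Cyclone Enrique: ΔP = 63; V ≈ 6.1 × 63^0.639 ≈ 86.12 kt.
Difference ≈ 101.92 − 86.12 = 15.80 → 16 kt.

16 kt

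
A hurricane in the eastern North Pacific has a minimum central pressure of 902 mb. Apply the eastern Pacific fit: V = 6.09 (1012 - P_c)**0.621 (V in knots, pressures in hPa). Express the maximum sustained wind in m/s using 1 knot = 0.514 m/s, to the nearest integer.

58 m/s

ΔP = 1012 − 902 = 110 mb.
V ≈ 6.09 × 110^0.621 = 6.09 × 18.523 ≈ 112.803 kt.
112.803 × 0.514 ≈ 57.98 m/s → 58 m/s.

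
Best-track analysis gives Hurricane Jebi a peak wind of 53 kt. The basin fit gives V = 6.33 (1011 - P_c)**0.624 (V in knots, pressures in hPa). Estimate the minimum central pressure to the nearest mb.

ΔP = (V / 6.33)^(1/0.624) = (53/6.33)^1.603.
53/6.33 = 8.373; 8.373^1.603 ≈ 30.13 mb.
P_c = 1011 − 30.13 = 980.87 ≈ 981 mb.

981 mb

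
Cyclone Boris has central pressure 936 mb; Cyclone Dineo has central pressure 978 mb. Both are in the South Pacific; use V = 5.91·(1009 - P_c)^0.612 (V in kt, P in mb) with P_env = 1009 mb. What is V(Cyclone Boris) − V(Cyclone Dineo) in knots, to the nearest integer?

33 kt

Cyclone Boris: ΔP = 73; V ≈ 5.91 × 73^0.612 ≈ 81.65 kt.
Cyclone Dineo: ΔP = 31; V ≈ 5.91 × 31^0.612 ≈ 48.34 kt.
Difference ≈ 81.65 − 48.34 = 33.31 → 33 kt.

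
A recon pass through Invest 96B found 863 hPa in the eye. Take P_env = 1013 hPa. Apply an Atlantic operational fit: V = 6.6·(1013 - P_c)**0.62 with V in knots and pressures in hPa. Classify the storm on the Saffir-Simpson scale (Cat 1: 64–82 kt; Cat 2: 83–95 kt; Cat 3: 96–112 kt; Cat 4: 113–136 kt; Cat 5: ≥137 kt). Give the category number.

ΔP = 1013 − 863 = 150 hPa.
V ≈ 6.6 × 150^0.62 = 6.6 × 22.34 ≈ 147 kt.
147 kt falls in the Category 5 band.

5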